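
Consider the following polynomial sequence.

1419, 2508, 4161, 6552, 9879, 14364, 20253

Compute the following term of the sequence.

First differences: 1089 , 1653 , 2391 , 3327 , 4485 , 5889
Second differences: 564 , 738 , 936 , 1158 , 1404
Third differences: 174 , 198 , 222 , 246
Fourth differences: 24 , 24 , 24
The fourth differences are constant (24).
246 + 24 = 270;  1404 + 270 = 1674;  5889 + 1674 = 7563;  20253 + 7563 = 27816

27816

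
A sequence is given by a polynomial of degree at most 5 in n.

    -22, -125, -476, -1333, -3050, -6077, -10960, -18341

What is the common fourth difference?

D1: -103, -351, -857, -1717, -3027, -4883, -7381
D2: -248, -506, -860, -1310, -1856, -2498
D3: -258, -354, -450, -546, -642
D4: -96, -96, -96, -96

-96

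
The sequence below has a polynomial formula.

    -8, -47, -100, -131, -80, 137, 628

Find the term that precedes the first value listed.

5

First differences: -39  -53  -31  51  217  491
Second differences: -14  22  82  166  274
Third differences: 36  60  84  108
Fourth differences: 24  24  24
The fourth differences are constant at 24.
Work back: 36 − 24 = 12;  -14 − 12 = -26;  -39 + 26 = -13;  -8 + 13 = 5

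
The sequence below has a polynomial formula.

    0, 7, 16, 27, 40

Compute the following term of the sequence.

55

D1: 7 , 9 , 11 , 13
D2: 2 , 2 , 2
Second differences constant at 2.
13 + 2 = 15;  40 + 15 = 55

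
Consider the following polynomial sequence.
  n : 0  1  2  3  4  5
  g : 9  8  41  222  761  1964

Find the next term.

D1: -1, 33, 181, 539, 1203
D2: 34, 148, 358, 664
D3: 114, 210, 306
D4: 96, 96
The fourth differences are constant (96).
306 + 96 = 402;  664 + 402 = 1066;  1203 + 1066 = 2269;  1964 + 2269 = 4233

4233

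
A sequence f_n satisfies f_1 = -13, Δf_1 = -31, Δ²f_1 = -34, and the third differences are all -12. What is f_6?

-628

Build the table forward from the leading diagonal:
Third differences: -12  -12  -12  -12  -12  -12
Second differences: -34  -46  -58  -70  -82  -94
First differences: -31  -65  -111  -169  -239  -321
f: -13  -44  -109  -220  -389  -628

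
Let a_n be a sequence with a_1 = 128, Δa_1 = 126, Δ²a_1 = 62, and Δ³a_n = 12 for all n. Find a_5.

1052

Build the table forward from the leading diagonal:
Δ³: 12, 12, 12, 12, 12
Δ²: 62, 74, 86, 98, 110
Δ: 126, 188, 262, 348, 446
a: 128, 254, 442, 704, 1052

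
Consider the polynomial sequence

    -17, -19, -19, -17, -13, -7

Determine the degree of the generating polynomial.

2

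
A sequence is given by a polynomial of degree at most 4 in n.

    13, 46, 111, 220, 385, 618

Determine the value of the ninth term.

33, 65, 109, 165, 233
32, 44, 56, 68
12, 12, 12
Constant third difference = 12, so extend:
68 + 12 = 80;  233 + 80 = 313;  618 + 313 = 931
80 + 12 = 92;  313 + 92 = 405;  931 + 405 = 1336
92 + 12 = 104;  405 + 104 = 509;  1336 + 509 = 1845

1845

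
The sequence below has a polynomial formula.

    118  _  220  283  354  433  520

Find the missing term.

165

Using the last 5 terms:
63, 71, 79, 87
8, 8, 8
Constant second difference = 8.
Extend backward: 63 − 8 = 55;  220 − 55 = 165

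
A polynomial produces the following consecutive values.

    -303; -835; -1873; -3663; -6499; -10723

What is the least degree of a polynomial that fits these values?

Δ: -532, -1038, -1790, -2836, -4224
Δ²: -506, -752, -1046, -1388
Δ³: -246, -294, -342
Δ⁴: -48, -48
The fourth differences are constant, so the polynomial has degree 4.

4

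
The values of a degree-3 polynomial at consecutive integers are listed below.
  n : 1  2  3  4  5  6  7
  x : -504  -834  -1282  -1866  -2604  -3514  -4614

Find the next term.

-5922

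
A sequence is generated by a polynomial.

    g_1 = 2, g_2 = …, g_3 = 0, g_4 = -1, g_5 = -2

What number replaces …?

1

Using the last 3 terms:
D1: -1  -1
Constant first difference = -1.
Extend backward: 0 + 1 = 1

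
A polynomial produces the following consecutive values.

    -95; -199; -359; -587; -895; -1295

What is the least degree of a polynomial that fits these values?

3

First differences: -104, -160, -228, -308, -400
Second differences: -56, -68, -80, -92
Third differences: -12, -12, -12
The third differences are constant, so the polynomial has degree 3.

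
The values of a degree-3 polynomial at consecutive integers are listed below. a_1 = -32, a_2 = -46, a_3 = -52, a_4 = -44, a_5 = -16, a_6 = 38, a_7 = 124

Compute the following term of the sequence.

D1: -14 , -6 , 8 , 28 , 54 , 86
D2: 8 , 14 , 20 , 26 , 32
D3: 6 , 6 , 6 , 6
The third differences are constant (6).
32 + 6 = 38;  86 + 38 = 124;  124 + 124 = 248

248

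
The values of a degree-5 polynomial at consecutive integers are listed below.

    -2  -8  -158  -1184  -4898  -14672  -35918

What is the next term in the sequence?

-76568

-6, -150, -1026, -3714, -9774, -21246
-144, -876, -2688, -6060, -11472
-732, -1812, -3372, -5412
-1080, -1560, -2040
-480, -480
Constant fifth difference = -480, so extend:
-2040 − 480 = -2520;  -5412 − 2520 = -7932;  -11472 − 7932 = -19404;  -21246 − 19404 = -40650;  -35918 − 40650 = -76568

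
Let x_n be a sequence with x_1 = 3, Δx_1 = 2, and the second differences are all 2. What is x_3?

9

Build the table forward from the leading diagonal:
Δ²: 2  2  2
Δ: 2  4  6
x: 3  5  9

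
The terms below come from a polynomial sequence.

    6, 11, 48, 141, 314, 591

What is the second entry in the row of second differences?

56

First differences: 5, 37, 93, 173, 277
Second differences: 32, 56, 80, 104
Third differences: 24, 24, 24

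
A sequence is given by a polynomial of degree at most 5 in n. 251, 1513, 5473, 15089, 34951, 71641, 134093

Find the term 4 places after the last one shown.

1262  3960  9616  19862  36690  62452
2698  5656  10246  16828  25762
2958  4590  6582  8934
1632  1992  2352
360  360
The fifth differences are constant (360).
2352 + 360 = 2712;  8934 + 2712 = 11646;  25762 + 11646 = 37408;  62452 + 37408 = 99860;  134093 + 99860 = 233953
2712 + 360 = 3072;  11646 + 3072 = 14718;  37408 + 14718 = 52126;  99860 + 52126 = 151986;  233953 + 151986 = 385939
3072 + 360 = 3432;  14718 + 3432 = 18150;  52126 + 18150 = 70276;  151986 + 70276 = 222262;  385939 + 222262 = 608201
3432 + 360 = 3792;  18150 + 3792 = 21942;  70276 + 21942 = 92218;  222262 + 92218 = 314480;  608201 + 314480 = 922681

922681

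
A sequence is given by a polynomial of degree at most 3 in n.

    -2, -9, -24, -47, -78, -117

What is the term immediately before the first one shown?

-3

D1: -7  -15  -23  -31  -39
D2: -8  -8  -8  -8
The second differences are constant at -8.
Work back: -7 + 8 = 1;  -2 − 1 = -3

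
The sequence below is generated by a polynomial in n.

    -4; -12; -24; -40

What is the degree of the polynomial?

Δ: -8, -12, -16
Δ²: -4, -4
The second differences are constant, so the polynomial has degree 2.

2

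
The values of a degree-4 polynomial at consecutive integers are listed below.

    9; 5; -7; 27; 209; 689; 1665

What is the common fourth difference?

48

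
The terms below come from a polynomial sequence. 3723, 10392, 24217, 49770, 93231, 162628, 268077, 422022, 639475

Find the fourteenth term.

3414780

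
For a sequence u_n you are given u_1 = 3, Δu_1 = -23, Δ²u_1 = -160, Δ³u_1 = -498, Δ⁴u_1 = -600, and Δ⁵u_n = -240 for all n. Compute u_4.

-1044

Build the table forward from the leading diagonal:
Δ⁵: -240  -240  -240  -240
Δ⁴: -600  -840  -1080  -1320
Δ³: -498  -1098  -1938  -3018
Δ²: -160  -658  -1756  -3694
Δ: -23  -183  -841  -2597
u: 3  -20  -203  -1044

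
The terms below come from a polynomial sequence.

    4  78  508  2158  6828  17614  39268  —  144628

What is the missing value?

78558

Using the first 7 terms:
D1: 74, 430, 1650, 4670, 10786, 21654
D2: 356, 1220, 3020, 6116, 10868
D3: 864, 1800, 3096, 4752
D4: 936, 1296, 1656
D5: 360, 360
Constant fifth difference = 360.
Extend forward: 1656 + 360 = 2016;  4752 + 2016 = 6768;  10868 + 6768 = 17636;  21654 + 17636 = 39290;  39268 + 39290 = 78558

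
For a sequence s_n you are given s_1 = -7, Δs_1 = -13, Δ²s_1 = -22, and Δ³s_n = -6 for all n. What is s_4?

-118

Build the table forward from the leading diagonal:
Δ³: -6, -6, -6, -6
Δ²: -22, -28, -34, -40
Δ: -13, -35, -63, -97
s: -7, -20, -55, -118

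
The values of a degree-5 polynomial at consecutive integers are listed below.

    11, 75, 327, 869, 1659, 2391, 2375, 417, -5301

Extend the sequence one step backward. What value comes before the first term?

9

Δ: 64  252  542  790  732  -16  -1958  -5718
Δ²: 188  290  248  -58  -748  -1942  -3760
Δ³: 102  -42  -306  -690  -1194  -1818
Δ⁴: -144  -264  -384  -504  -624
Δ⁵: -120  -120  -120  -120
The fifth differences are constant at -120.
Work back: -144 + 120 = -24;  102 + 24 = 126;  188 − 126 = 62;  64 − 62 = 2;  11 − 2 = 9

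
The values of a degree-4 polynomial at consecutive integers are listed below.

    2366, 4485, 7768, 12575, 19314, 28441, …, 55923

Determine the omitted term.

Using the first 6 terms:
2119  3283  4807  6739  9127
1164  1524  1932  2388
360  408  456
48  48
Constant fourth difference = 48.
Extend forward: 456 + 48 = 504;  2388 + 504 = 2892;  9127 + 2892 = 12019;  28441 + 12019 = 40460

40460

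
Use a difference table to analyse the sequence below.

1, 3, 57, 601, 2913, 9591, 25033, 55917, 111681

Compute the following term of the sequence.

First differences: 2, 54, 544, 2312, 6678, 15442, 30884, 55764
Second differences: 52, 490, 1768, 4366, 8764, 15442, 24880
Third differences: 438, 1278, 2598, 4398, 6678, 9438
Fourth differences: 840, 1320, 1800, 2280, 2760
Fifth differences: 480, 480, 480, 480
The fifth differences are constant (480).
2760 + 480 = 3240;  9438 + 3240 = 12678;  24880 + 12678 = 37558;  55764 + 37558 = 93322;  111681 + 93322 = 205003

205003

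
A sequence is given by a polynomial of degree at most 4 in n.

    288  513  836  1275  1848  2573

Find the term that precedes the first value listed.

143

D1: 225, 323, 439, 573, 725
D2: 98, 116, 134, 152
D3: 18, 18, 18
The third differences are constant at 18.
Work back: 98 − 18 = 80;  225 − 80 = 145;  288 − 145 = 143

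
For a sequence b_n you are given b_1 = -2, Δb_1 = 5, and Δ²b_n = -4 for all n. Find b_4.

Build the table forward from the leading diagonal:
Δ²: -4  -4  -4  -4
Δ: 5  1  -3  -7
b: -2  3  4  1

1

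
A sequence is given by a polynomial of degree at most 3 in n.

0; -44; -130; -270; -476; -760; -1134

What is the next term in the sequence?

-44, -86, -140, -206, -284, -374
-42, -54, -66, -78, -90
-12, -12, -12, -12
Constant third difference = -12, so extend:
-90 − 12 = -102;  -374 − 102 = -476;  -1134 − 476 = -1610

-1610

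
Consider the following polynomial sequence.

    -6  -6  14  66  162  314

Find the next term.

First differences: 0 , 20 , 52 , 96 , 152
Second differences: 20 , 32 , 44 , 56
Third differences: 12 , 12 , 12
Third differences constant at 12.
56 + 12 = 68;  152 + 68 = 220;  314 + 220 = 534

534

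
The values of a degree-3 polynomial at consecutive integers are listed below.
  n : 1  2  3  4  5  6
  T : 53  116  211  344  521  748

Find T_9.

1789

Δ: 63 , 95 , 133 , 177 , 227
Δ²: 32 , 38 , 44 , 50
Δ³: 6 , 6 , 6
Constant third difference = 6, so extend:
50 + 6 = 56;  227 + 56 = 283;  748 + 283 = 1031
56 + 6 = 62;  283 + 62 = 345;  1031 + 345 = 1376
62 + 6 = 68;  345 + 68 = 413;  1376 + 413 = 1789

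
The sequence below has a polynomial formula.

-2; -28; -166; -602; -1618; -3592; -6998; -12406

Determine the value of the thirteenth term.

-96146

Δ: -26, -138, -436, -1016, -1974, -3406, -5408
Δ²: -112, -298, -580, -958, -1432, -2002
Δ³: -186, -282, -378, -474, -570
Δ⁴: -96, -96, -96, -96
Fourth differences constant at -96.
-570 − 96 = -666;  -2002 − 666 = -2668;  -5408 − 2668 = -8076;  -12406 − 8076 = -20482
-666 − 96 = -762;  -2668 − 762 = -3430;  -8076 − 3430 = -11506;  -20482 − 11506 = -31988
-762 − 96 = -858;  -3430 − 858 = -4288;  -11506 − 4288 = -15794;  -31988 − 15794 = -47782
-858 − 96 = -954;  -4288 − 954 = -5242;  -15794 − 5242 = -21036;  -47782 − 21036 = -68818
-954 − 96 = -1050;  -5242 − 1050 = -6292;  -21036 − 6292 = -27328;  -68818 − 27328 = -96146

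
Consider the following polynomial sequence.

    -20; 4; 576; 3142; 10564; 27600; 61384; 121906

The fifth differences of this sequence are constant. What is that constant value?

First differences: 24, 572, 2566, 7422, 17036, 33784, 60522
Second differences: 548, 1994, 4856, 9614, 16748, 26738
Third differences: 1446, 2862, 4758, 7134, 9990
Fourth differences: 1416, 1896, 2376, 2856
Fifth differences: 480, 480, 480

480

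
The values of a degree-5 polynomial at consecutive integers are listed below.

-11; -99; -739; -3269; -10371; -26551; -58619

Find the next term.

-116169

-88, -640, -2530, -7102, -16180, -32068
-552, -1890, -4572, -9078, -15888
-1338, -2682, -4506, -6810
-1344, -1824, -2304
-480, -480
The fifth differences are constant (-480).
-2304 − 480 = -2784;  -6810 − 2784 = -9594;  -15888 − 9594 = -25482;  -32068 − 25482 = -57550;  -58619 − 57550 = -116169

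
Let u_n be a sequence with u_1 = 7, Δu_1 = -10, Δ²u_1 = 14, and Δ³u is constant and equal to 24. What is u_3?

1

Build the table forward from the leading diagonal:
Third differences: 24, 24, 24
Second differences: 14, 38, 62
First differences: -10, 4, 42
u: 7, -3, 1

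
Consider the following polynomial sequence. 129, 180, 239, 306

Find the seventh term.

51, 59, 67
8, 8
Constant second difference = 8, so extend:
67 + 8 = 75;  306 + 75 = 381
75 + 8 = 83;  381 + 83 = 464
83 + 8 = 91;  464 + 91 = 555

555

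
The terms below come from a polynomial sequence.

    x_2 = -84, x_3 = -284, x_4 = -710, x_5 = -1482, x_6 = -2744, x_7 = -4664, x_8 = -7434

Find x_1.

-14

Δ: -200, -426, -772, -1262, -1920, -2770
Δ²: -226, -346, -490, -658, -850
Δ³: -120, -144, -168, -192
Δ⁴: -24, -24, -24
The fourth differences are constant at -24.
Work back: -120 + 24 = -96;  -226 + 96 = -130;  -200 + 130 = -70;  -84 + 70 = -14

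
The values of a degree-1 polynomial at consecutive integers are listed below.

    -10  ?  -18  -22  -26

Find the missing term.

-14

Using the last 3 terms:
D1: -4  -4
Constant first difference = -4.
Extend backward: -18 + 4 = -14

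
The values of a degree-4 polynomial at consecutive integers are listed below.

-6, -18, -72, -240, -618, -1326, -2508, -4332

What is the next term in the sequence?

-6990

Δ: -12  -54  -168  -378  -708  -1182  -1824
Δ²: -42  -114  -210  -330  -474  -642
Δ³: -72  -96  -120  -144  -168
Δ⁴: -24  -24  -24  -24
Fourth differences constant at -24.
-168 − 24 = -192;  -642 − 192 = -834;  -1824 − 834 = -2658;  -4332 − 2658 = -6990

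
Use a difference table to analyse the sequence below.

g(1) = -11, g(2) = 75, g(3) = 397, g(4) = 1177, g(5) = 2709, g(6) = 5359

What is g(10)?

86  322  780  1532  2650
236  458  752  1118
222  294  366
72  72
Fourth differences constant at 72.
366 + 72 = 438;  1118 + 438 = 1556;  2650 + 1556 = 4206;  5359 + 4206 = 9565
438 + 72 = 510;  1556 + 510 = 2066;  4206 + 2066 = 6272;  9565 + 6272 = 15837
510 + 72 = 582;  2066 + 582 = 2648;  6272 + 2648 = 8920;  15837 + 8920 = 24757
582 + 72 = 654;  2648 + 654 = 3302;  8920 + 3302 = 12222;  24757 + 12222 = 36979

36979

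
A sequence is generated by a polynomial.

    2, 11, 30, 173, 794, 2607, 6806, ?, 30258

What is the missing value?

15185

Using the first 7 terms:
9  19  143  621  1813  4199
10  124  478  1192  2386
114  354  714  1194
240  360  480
120  120
Constant fifth difference = 120.
Extend forward: 480 + 120 = 600;  1194 + 600 = 1794;  2386 + 1794 = 4180;  4199 + 4180 = 8379;  6806 + 8379 = 15185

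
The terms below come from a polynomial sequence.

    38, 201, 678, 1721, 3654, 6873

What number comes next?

D1: 163  477  1043  1933  3219
D2: 314  566  890  1286
D3: 252  324  396
D4: 72  72
The fourth differences are constant (72).
396 + 72 = 468;  1286 + 468 = 1754;  3219 + 1754 = 4973;  6873 + 4973 = 11846

11846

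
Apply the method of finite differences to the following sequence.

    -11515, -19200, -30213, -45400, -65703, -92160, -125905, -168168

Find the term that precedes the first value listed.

-6408

Δ: -7685  -11013  -15187  -20303  -26457  -33745  -42263
Δ²: -3328  -4174  -5116  -6154  -7288  -8518
Δ³: -846  -942  -1038  -1134  -1230
Δ⁴: -96  -96  -96  -96
The fourth differences are constant at -96.
Work back: -846 + 96 = -750;  -3328 + 750 = -2578;  -7685 + 2578 = -5107;  -11515 + 5107 = -6408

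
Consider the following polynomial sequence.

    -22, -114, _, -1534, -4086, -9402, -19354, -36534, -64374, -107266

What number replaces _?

-474

Using the last 7 terms:
D1: -2552, -5316, -9952, -17180, -27840, -42892
D2: -2764, -4636, -7228, -10660, -15052
D3: -1872, -2592, -3432, -4392
D4: -720, -840, -960
D5: -120, -120
Constant fifth difference = -120.
Extend backward: -720 + 120 = -600;  -1872 + 600 = -1272;  -2764 + 1272 = -1492;  -2552 + 1492 = -1060;  -1534 + 1060 = -474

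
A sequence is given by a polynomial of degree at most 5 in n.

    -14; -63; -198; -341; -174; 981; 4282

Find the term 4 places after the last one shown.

Δ: -49, -135, -143, 167, 1155, 3301
Δ²: -86, -8, 310, 988, 2146
Δ³: 78, 318, 678, 1158
Δ⁴: 240, 360, 480
Δ⁵: 120, 120
Fifth differences constant at 120.
480 + 120 = 600;  1158 + 600 = 1758;  2146 + 1758 = 3904;  3301 + 3904 = 7205;  4282 + 7205 = 11487
600 + 120 = 720;  1758 + 720 = 2478;  3904 + 2478 = 6382;  7205 + 6382 = 13587;  11487 + 13587 = 25074
720 + 120 = 840;  2478 + 840 = 3318;  6382 + 3318 = 9700;  13587 + 9700 = 23287;  25074 + 23287 = 48361
840 + 120 = 960;  3318 + 960 = 4278;  9700 + 4278 = 13978;  23287 + 13978 = 37265;  48361 + 37265 = 85626

85626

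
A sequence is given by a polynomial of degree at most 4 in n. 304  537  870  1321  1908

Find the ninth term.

5976

233, 333, 451, 587
100, 118, 136
18, 18
Third differences constant at 18.
136 + 18 = 154;  587 + 154 = 741;  1908 + 741 = 2649
154 + 18 = 172;  741 + 172 = 913;  2649 + 913 = 3562
172 + 18 = 190;  913 + 190 = 1103;  3562 + 1103 = 4665
190 + 18 = 208;  1103 + 208 = 1311;  4665 + 1311 = 5976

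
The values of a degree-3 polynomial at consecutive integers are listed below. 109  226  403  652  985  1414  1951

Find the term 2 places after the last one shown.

3397

Δ: 117  177  249  333  429  537
Δ²: 60  72  84  96  108
Δ³: 12  12  12  12
The third differences are constant (12).
108 + 12 = 120;  537 + 120 = 657;  1951 + 657 = 2608
120 + 12 = 132;  657 + 132 = 789;  2608 + 789 = 3397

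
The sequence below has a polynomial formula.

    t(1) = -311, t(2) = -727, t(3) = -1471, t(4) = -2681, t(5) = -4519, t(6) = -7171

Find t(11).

Δ: -416 , -744 , -1210 , -1838 , -2652
Δ²: -328 , -466 , -628 , -814
Δ³: -138 , -162 , -186
Δ⁴: -24 , -24
Constant fourth difference = -24, so extend:
-186 − 24 = -210;  -814 − 210 = -1024;  -2652 − 1024 = -3676;  -7171 − 3676 = -10847
-210 − 24 = -234;  -1024 − 234 = -1258;  -3676 − 1258 = -4934;  -10847 − 4934 = -15781
-234 − 24 = -258;  -1258 − 258 = -1516;  -4934 − 1516 = -6450;  -15781 − 6450 = -22231
-258 − 24 = -282;  -1516 − 282 = -1798;  -6450 − 1798 = -8248;  -22231 − 8248 = -30479
-282 − 24 = -306;  -1798 − 306 = -2104;  -8248 − 2104 = -10352;  -30479 − 10352 = -40831

-40831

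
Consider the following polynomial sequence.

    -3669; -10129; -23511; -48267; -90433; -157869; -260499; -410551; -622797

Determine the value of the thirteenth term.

-2491641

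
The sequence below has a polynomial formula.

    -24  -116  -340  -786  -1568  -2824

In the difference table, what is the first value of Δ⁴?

-24

D1: -92, -224, -446, -782, -1256
D2: -132, -222, -336, -474
D3: -90, -114, -138
D4: -24, -24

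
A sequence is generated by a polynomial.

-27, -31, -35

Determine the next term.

-39

-4, -4
The first differences are constant (-4).
-35 − 4 = -39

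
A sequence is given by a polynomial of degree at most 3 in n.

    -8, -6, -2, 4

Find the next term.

12

D1: 2, 4, 6
D2: 2, 2
The second differences are constant (2).
6 + 2 = 8;  4 + 8 = 12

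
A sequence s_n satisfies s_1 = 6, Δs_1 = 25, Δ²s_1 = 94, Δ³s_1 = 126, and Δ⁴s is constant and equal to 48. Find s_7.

4806

Build the table forward from the leading diagonal:
Δ⁴: 48, 48, 48, 48, 48, 48, 48
Δ³: 126, 174, 222, 270, 318, 366, 414
Δ²: 94, 220, 394, 616, 886, 1204, 1570
Δ: 25, 119, 339, 733, 1349, 2235, 3439
s: 6, 31, 150, 489, 1222, 2571, 4806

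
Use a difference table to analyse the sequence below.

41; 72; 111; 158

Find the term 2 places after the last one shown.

276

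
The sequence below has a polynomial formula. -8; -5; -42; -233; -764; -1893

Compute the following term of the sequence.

-3950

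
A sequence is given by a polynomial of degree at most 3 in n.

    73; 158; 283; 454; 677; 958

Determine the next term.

1303

85 , 125 , 171 , 223 , 281
40 , 46 , 52 , 58
6 , 6 , 6
Constant third difference = 6, so extend:
58 + 6 = 64;  281 + 64 = 345;  958 + 345 = 1303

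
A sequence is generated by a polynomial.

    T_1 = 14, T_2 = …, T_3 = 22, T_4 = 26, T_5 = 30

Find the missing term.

18

Using the last 3 terms:
First differences: 4, 4
Constant first difference = 4.
Extend backward: 22 − 4 = 18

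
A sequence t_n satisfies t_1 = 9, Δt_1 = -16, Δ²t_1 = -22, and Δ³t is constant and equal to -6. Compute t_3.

-45

Build the table forward from the leading diagonal:
D3: -6, -6, -6
D2: -22, -28, -34
D1: -16, -38, -66
t: 9, -7, -45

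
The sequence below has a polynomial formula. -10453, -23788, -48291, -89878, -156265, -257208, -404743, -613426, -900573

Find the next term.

-1286500

D1: -13335, -24503, -41587, -66387, -100943, -147535, -208683, -287147
D2: -11168, -17084, -24800, -34556, -46592, -61148, -78464
D3: -5916, -7716, -9756, -12036, -14556, -17316
D4: -1800, -2040, -2280, -2520, -2760
D5: -240, -240, -240, -240
The fifth differences are constant (-240).
-2760 − 240 = -3000;  -17316 − 3000 = -20316;  -78464 − 20316 = -98780;  -287147 − 98780 = -385927;  -900573 − 385927 = -1286500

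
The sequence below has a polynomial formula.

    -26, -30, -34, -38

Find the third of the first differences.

First differences: -4, -4, -4

-4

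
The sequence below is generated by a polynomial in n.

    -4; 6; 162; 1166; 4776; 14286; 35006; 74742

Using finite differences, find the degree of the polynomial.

First differences: 10, 156, 1004, 3610, 9510, 20720, 39736
Second differences: 146, 848, 2606, 5900, 11210, 19016
Third differences: 702, 1758, 3294, 5310, 7806
Fourth differences: 1056, 1536, 2016, 2496
Fifth differences: 480, 480, 480
The fifth differences are constant, so the polynomial has degree 5.

5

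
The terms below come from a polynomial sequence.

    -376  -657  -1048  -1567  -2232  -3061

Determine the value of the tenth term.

Δ: -281  -391  -519  -665  -829
Δ²: -110  -128  -146  -164
Δ³: -18  -18  -18
Constant third difference = -18, so extend:
-164 − 18 = -182;  -829 − 182 = -1011;  -3061 − 1011 = -4072
-182 − 18 = -200;  -1011 − 200 = -1211;  -4072 − 1211 = -5283
-200 − 18 = -218;  -1211 − 218 = -1429;  -5283 − 1429 = -6712
-218 − 18 = -236;  -1429 − 236 = -1665;  -6712 − 1665 = -8377

-8377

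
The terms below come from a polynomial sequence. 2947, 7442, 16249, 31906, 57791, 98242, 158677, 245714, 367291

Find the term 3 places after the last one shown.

Δ: 4495, 8807, 15657, 25885, 40451, 60435, 87037, 121577
Δ²: 4312, 6850, 10228, 14566, 19984, 26602, 34540
Δ³: 2538, 3378, 4338, 5418, 6618, 7938
Δ⁴: 840, 960, 1080, 1200, 1320
Δ⁵: 120, 120, 120, 120
The fifth differences are constant (120).
1320 + 120 = 1440;  7938 + 1440 = 9378;  34540 + 9378 = 43918;  121577 + 43918 = 165495;  367291 + 165495 = 532786
1440 + 120 = 1560;  9378 + 1560 = 10938;  43918 + 10938 = 54856;  165495 + 54856 = 220351;  532786 + 220351 = 753137
1560 + 120 = 1680;  10938 + 1680 = 12618;  54856 + 12618 = 67474;  220351 + 67474 = 287825;  753137 + 287825 = 1040962

1040962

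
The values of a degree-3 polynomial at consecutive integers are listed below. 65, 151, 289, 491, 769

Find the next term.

1135

D1: 86  138  202  278
D2: 52  64  76
D3: 12  12
Third differences constant at 12.
76 + 12 = 88;  278 + 88 = 366;  769 + 366 = 1135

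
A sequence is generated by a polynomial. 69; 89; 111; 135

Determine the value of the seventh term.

219

First differences: 20, 22, 24
Second differences: 2, 2
Second differences constant at 2.
24 + 2 = 26;  135 + 26 = 161
26 + 2 = 28;  161 + 28 = 189
28 + 2 = 30;  189 + 30 = 219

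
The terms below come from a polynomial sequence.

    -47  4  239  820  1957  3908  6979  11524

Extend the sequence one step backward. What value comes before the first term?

-28

First differences: 51, 235, 581, 1137, 1951, 3071, 4545
Second differences: 184, 346, 556, 814, 1120, 1474
Third differences: 162, 210, 258, 306, 354
Fourth differences: 48, 48, 48, 48
The fourth differences are constant at 48.
Work back: 162 − 48 = 114;  184 − 114 = 70;  51 − 70 = -19;  -47 + 19 = -28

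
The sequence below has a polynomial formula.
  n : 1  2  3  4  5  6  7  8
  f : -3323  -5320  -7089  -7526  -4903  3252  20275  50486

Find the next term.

99309

D1: -1997  -1769  -437  2623  8155  17023  30211
D2: 228  1332  3060  5532  8868  13188
D3: 1104  1728  2472  3336  4320
D4: 624  744  864  984
D5: 120  120  120
Fifth differences constant at 120.
984 + 120 = 1104;  4320 + 1104 = 5424;  13188 + 5424 = 18612;  30211 + 18612 = 48823;  50486 + 48823 = 99309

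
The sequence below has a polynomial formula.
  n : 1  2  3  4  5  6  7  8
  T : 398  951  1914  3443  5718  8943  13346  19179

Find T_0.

First differences: 553, 963, 1529, 2275, 3225, 4403, 5833
Second differences: 410, 566, 746, 950, 1178, 1430
Third differences: 156, 180, 204, 228, 252
Fourth differences: 24, 24, 24, 24
The fourth differences are constant at 24.
Work back: 156 − 24 = 132;  410 − 132 = 278;  553 − 278 = 275;  398 − 275 = 123

123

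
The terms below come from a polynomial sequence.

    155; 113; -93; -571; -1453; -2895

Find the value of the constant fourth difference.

D1: -42, -206, -478, -882, -1442
D2: -164, -272, -404, -560
D3: -108, -132, -156
D4: -24, -24

-24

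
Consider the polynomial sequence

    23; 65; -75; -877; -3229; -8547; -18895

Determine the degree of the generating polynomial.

5

First differences: 42, -140, -802, -2352, -5318, -10348
Second differences: -182, -662, -1550, -2966, -5030
Third differences: -480, -888, -1416, -2064
Fourth differences: -408, -528, -648
Fifth differences: -120, -120
The fifth differences are constant, so the polynomial has degree 5.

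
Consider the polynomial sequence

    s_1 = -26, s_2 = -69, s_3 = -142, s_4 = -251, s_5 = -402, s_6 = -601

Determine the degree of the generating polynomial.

3

Δ: -43, -73, -109, -151, -199
Δ²: -30, -36, -42, -48
Δ³: -6, -6, -6
The third differences are constant, so the polynomial has degree 3.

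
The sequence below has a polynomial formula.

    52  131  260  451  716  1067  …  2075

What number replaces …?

Using the first 6 terms:
D1: 79  129  191  265  351
D2: 50  62  74  86
D3: 12  12  12
Constant third difference = 12.
Extend forward: 86 + 12 = 98;  351 + 98 = 449;  1067 + 449 = 1516

1516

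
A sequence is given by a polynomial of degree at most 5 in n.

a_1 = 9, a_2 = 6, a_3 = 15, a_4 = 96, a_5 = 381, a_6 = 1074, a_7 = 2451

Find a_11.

First differences: -3 , 9 , 81 , 285 , 693 , 1377
Second differences: 12 , 72 , 204 , 408 , 684
Third differences: 60 , 132 , 204 , 276
Fourth differences: 72 , 72 , 72
Fourth differences constant at 72.
276 + 72 = 348;  684 + 348 = 1032;  1377 + 1032 = 2409;  2451 + 2409 = 4860
348 + 72 = 420;  1032 + 420 = 1452;  2409 + 1452 = 3861;  4860 + 3861 = 8721
420 + 72 = 492;  1452 + 492 = 1944;  3861 + 1944 = 5805;  8721 + 5805 = 14526
492 + 72 = 564;  1944 + 564 = 2508;  5805 + 2508 = 8313;  14526 + 8313 = 22839

22839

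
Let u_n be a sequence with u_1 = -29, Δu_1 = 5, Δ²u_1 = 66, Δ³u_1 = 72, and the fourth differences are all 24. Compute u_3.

47

Build the table forward from the leading diagonal:
Fourth differences: 24, 24, 24
Third differences: 72, 96, 120
Second differences: 66, 138, 234
First differences: 5, 71, 209
u: -29, -24, 47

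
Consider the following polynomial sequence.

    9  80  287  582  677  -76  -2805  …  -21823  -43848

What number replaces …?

Using the first 7 terms:
71, 207, 295, 95, -753, -2729
136, 88, -200, -848, -1976
-48, -288, -648, -1128
-240, -360, -480
-120, -120
Constant fifth difference = -120.
Extend forward: -480 − 120 = -600;  -1128 − 600 = -1728;  -1976 − 1728 = -3704;  -2729 − 3704 = -6433;  -2805 − 6433 = -9238

-9238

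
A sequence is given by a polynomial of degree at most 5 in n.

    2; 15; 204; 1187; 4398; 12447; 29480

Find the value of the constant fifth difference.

360

First differences: 13, 189, 983, 3211, 8049, 17033
Second differences: 176, 794, 2228, 4838, 8984
Third differences: 618, 1434, 2610, 4146
Fourth differences: 816, 1176, 1536
Fifth differences: 360, 360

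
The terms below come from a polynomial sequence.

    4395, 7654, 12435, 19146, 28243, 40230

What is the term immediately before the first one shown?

First differences: 3259, 4781, 6711, 9097, 11987
Second differences: 1522, 1930, 2386, 2890
Third differences: 408, 456, 504
Fourth differences: 48, 48
The fourth differences are constant at 48.
Work back: 408 − 48 = 360;  1522 − 360 = 1162;  3259 − 1162 = 2097;  4395 − 2097 = 2298

2298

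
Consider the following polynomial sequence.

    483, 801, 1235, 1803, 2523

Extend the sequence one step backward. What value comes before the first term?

318  434  568  720
116  134  152
18  18
The third differences are constant at 18.
Work back: 116 − 18 = 98;  318 − 98 = 220;  483 − 220 = 263

263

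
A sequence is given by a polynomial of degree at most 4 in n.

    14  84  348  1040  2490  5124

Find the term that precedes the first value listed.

0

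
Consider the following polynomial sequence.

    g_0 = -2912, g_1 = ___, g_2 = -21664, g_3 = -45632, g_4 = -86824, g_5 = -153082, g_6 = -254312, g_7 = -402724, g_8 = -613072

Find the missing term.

-8902

Using the last 7 terms:
First differences: -23968, -41192, -66258, -101230, -148412, -210348
Second differences: -17224, -25066, -34972, -47182, -61936
Third differences: -7842, -9906, -12210, -14754
Fourth differences: -2064, -2304, -2544
Fifth differences: -240, -240
Constant fifth difference = -240.
Extend backward: -2064 + 240 = -1824;  -7842 + 1824 = -6018;  -17224 + 6018 = -11206;  -23968 + 11206 = -12762;  -21664 + 12762 = -8902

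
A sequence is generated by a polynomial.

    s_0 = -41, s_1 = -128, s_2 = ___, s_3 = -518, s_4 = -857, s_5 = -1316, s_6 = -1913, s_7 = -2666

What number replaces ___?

-281

Using the last 5 terms:
Δ: -339, -459, -597, -753
Δ²: -120, -138, -156
Δ³: -18, -18
Constant third difference = -18.
Extend backward: -120 + 18 = -102;  -339 + 102 = -237;  -518 + 237 = -281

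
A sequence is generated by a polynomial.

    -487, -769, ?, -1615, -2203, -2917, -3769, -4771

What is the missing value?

-1141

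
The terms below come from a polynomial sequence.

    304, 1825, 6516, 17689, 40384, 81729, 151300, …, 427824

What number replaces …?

Using the first 7 terms:
D1: 1521, 4691, 11173, 22695, 41345, 69571
D2: 3170, 6482, 11522, 18650, 28226
D3: 3312, 5040, 7128, 9576
D4: 1728, 2088, 2448
D5: 360, 360
Constant fifth difference = 360.
Extend forward: 2448 + 360 = 2808;  9576 + 2808 = 12384;  28226 + 12384 = 40610;  69571 + 40610 = 110181;  151300 + 110181 = 261481

261481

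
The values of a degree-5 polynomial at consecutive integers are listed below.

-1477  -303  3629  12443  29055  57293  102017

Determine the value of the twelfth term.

830387

1174, 3932, 8814, 16612, 28238, 44724
2758, 4882, 7798, 11626, 16486
2124, 2916, 3828, 4860
792, 912, 1032
120, 120
Constant fifth difference = 120, so extend:
1032 + 120 = 1152;  4860 + 1152 = 6012;  16486 + 6012 = 22498;  44724 + 22498 = 67222;  102017 + 67222 = 169239
1152 + 120 = 1272;  6012 + 1272 = 7284;  22498 + 7284 = 29782;  67222 + 29782 = 97004;  169239 + 97004 = 266243
1272 + 120 = 1392;  7284 + 1392 = 8676;  29782 + 8676 = 38458;  97004 + 38458 = 135462;  266243 + 135462 = 401705
1392 + 120 = 1512;  8676 + 1512 = 10188;  38458 + 10188 = 48646;  135462 + 48646 = 184108;  401705 + 184108 = 585813
1512 + 120 = 1632;  10188 + 1632 = 11820;  48646 + 11820 = 60466;  184108 + 60466 = 244574;  585813 + 244574 = 830387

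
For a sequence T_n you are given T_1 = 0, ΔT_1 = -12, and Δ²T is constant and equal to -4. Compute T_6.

Build the table forward from the leading diagonal:
Second differences: -4  -4  -4  -4  -4  -4
First differences: -12  -16  -20  -24  -28  -32
T: 0  -12  -28  -48  -72  -100

-100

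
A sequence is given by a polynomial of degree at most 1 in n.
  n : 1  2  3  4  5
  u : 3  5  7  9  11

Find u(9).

19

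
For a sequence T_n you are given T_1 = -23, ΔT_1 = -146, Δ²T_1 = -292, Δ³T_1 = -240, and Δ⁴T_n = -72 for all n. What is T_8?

-18097

Build the table forward from the leading diagonal:
Fourth differences: -72, -72, -72, -72, -72, -72, -72, -72
Third differences: -240, -312, -384, -456, -528, -600, -672, -744
Second differences: -292, -532, -844, -1228, -1684, -2212, -2812, -3484
First differences: -146, -438, -970, -1814, -3042, -4726, -6938, -9750
T: -23, -169, -607, -1577, -3391, -6433, -11159, -18097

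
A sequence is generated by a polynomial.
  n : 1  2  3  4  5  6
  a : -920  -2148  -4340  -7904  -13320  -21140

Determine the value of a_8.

Δ: -1228 , -2192 , -3564 , -5416 , -7820
Δ²: -964 , -1372 , -1852 , -2404
Δ³: -408 , -480 , -552
Δ⁴: -72 , -72
The fourth differences are constant (-72).
-552 − 72 = -624;  -2404 − 624 = -3028;  -7820 − 3028 = -10848;  -21140 − 10848 = -31988
-624 − 72 = -696;  -3028 − 696 = -3724;  -10848 − 3724 = -14572;  -31988 − 14572 = -46560

-46560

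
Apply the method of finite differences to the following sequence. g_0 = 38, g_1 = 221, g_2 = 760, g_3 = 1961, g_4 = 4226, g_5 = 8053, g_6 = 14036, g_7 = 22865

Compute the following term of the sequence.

183 , 539 , 1201 , 2265 , 3827 , 5983 , 8829
356 , 662 , 1064 , 1562 , 2156 , 2846
306 , 402 , 498 , 594 , 690
96 , 96 , 96 , 96
Constant fourth difference = 96, so extend:
690 + 96 = 786;  2846 + 786 = 3632;  8829 + 3632 = 12461;  22865 + 12461 = 35326

35326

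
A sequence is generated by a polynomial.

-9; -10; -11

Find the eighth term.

Δ: -1 , -1
First differences constant at -1.
-11 − 1 = -12
-12 − 1 = -13
-13 − 1 = -14
-14 − 1 = -15
-15 − 1 = -16

-16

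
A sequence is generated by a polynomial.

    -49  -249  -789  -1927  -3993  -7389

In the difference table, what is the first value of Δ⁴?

-72

Δ: -200, -540, -1138, -2066, -3396
Δ²: -340, -598, -928, -1330
Δ³: -258, -330, -402
Δ⁴: -72, -72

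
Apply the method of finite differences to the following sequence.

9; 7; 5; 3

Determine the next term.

First differences: -2  -2  -2
First differences constant at -2.
3 − 2 = 1

1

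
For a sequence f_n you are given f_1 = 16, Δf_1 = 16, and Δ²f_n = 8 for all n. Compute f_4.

Build the table forward from the leading diagonal:
Second differences: 8, 8, 8, 8
First differences: 16, 24, 32, 40
f: 16, 32, 56, 88

88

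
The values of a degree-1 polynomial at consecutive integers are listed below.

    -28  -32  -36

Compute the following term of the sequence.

Δ: -4, -4
First differences constant at -4.
-36 − 4 = -40

-40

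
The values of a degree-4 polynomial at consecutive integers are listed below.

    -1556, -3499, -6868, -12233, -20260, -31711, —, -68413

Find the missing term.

-47444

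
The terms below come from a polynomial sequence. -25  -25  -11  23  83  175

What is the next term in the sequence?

Δ: 0 , 14 , 34 , 60 , 92
Δ²: 14 , 20 , 26 , 32
Δ³: 6 , 6 , 6
Constant third difference = 6, so extend:
32 + 6 = 38;  92 + 38 = 130;  175 + 130 = 305

305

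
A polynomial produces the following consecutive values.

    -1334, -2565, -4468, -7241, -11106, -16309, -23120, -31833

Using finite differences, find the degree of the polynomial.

4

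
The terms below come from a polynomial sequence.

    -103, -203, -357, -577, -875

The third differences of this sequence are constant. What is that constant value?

-12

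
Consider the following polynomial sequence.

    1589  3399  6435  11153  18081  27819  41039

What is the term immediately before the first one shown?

621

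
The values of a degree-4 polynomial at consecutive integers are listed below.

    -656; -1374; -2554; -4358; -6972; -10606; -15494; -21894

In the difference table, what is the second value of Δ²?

-624

D1: -718, -1180, -1804, -2614, -3634, -4888, -6400
D2: -462, -624, -810, -1020, -1254, -1512
D3: -162, -186, -210, -234, -258
D4: -24, -24, -24, -24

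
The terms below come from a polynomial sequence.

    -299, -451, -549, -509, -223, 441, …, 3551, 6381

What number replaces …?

1639

Using the first 6 terms:
First differences: -152  -98  40  286  664
Second differences: 54  138  246  378
Third differences: 84  108  132
Fourth differences: 24  24
Constant fourth difference = 24.
Extend forward: 132 + 24 = 156;  378 + 156 = 534;  664 + 534 = 1198;  441 + 1198 = 1639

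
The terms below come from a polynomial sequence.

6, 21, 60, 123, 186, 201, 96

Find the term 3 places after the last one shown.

Δ: 15 , 39 , 63 , 63 , 15 , -105
Δ²: 24 , 24 , 0 , -48 , -120
Δ³: 0 , -24 , -48 , -72
Δ⁴: -24 , -24 , -24
Fourth differences constant at -24.
-72 − 24 = -96;  -120 − 96 = -216;  -105 − 216 = -321;  96 − 321 = -225
-96 − 24 = -120;  -216 − 120 = -336;  -321 − 336 = -657;  -225 − 657 = -882
-120 − 24 = -144;  -336 − 144 = -480;  -657 − 480 = -1137;  -882 − 1137 = -2019

-2019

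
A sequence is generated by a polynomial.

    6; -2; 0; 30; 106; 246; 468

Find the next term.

790

D1: -8, 2, 30, 76, 140, 222
D2: 10, 28, 46, 64, 82
D3: 18, 18, 18, 18
Third differences constant at 18.
82 + 18 = 100;  222 + 100 = 322;  468 + 322 = 790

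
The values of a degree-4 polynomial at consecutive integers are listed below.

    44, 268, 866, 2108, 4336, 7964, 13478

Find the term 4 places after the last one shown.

66634

224 , 598 , 1242 , 2228 , 3628 , 5514
374 , 644 , 986 , 1400 , 1886
270 , 342 , 414 , 486
72 , 72 , 72
The fourth differences are constant (72).
486 + 72 = 558;  1886 + 558 = 2444;  5514 + 2444 = 7958;  13478 + 7958 = 21436
558 + 72 = 630;  2444 + 630 = 3074;  7958 + 3074 = 11032;  21436 + 11032 = 32468
630 + 72 = 702;  3074 + 702 = 3776;  11032 + 3776 = 14808;  32468 + 14808 = 47276
702 + 72 = 774;  3776 + 774 = 4550;  14808 + 4550 = 19358;  47276 + 19358 = 66634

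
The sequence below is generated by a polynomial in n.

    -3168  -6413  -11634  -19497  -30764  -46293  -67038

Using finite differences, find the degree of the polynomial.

4

First differences: -3245, -5221, -7863, -11267, -15529, -20745
Second differences: -1976, -2642, -3404, -4262, -5216
Third differences: -666, -762, -858, -954
Fourth differences: -96, -96, -96
The fourth differences are constant, so the polynomial has degree 4.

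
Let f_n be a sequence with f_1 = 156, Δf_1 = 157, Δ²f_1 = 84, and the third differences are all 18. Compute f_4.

897

Build the table forward from the leading diagonal:
Δ³: 18  18  18  18
Δ²: 84  102  120  138
Δ: 157  241  343  463
f: 156  313  554  897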